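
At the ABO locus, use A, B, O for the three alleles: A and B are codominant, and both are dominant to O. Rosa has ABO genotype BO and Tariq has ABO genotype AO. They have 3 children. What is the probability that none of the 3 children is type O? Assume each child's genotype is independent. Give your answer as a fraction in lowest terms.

ABO cross BO × AO → 1/4 O, 1/4 A, 1/4 B, 1/4 AB.
So P(type O) = 1/4 per child.
P(not type O) = 3/4 for one child; (3/4)^3 = 27/64.

27/64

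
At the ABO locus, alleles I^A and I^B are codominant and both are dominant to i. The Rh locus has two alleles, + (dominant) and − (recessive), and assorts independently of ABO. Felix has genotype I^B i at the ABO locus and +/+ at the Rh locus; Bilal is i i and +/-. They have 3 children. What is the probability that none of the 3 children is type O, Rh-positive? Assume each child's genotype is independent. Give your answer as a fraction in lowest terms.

1/8

ABO cross I^B i × i i → 1/2 O, 1/2 B.
Rh cross +/+ × +/- → 1 Rh+; so P(type O, Rh-positive) = 1/2 × 1 = 1/2 per child.
P(not type O, Rh-positive) = 1/2 for one child; (1/2)^3 = 1/8.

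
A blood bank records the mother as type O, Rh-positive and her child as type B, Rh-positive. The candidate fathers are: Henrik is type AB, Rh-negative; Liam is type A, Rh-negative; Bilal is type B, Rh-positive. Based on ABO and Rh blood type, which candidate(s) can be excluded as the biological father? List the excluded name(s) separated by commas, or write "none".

A candidate is excluded only if no genotype consistent with his phenotype could produce a type B, Rh-positive child with a type O, Rh-positive mother.
Liam (type A, Rh-): no genotype consistent with that phenotype can produce a type-B Rh+ child with a type-O mother.

Liam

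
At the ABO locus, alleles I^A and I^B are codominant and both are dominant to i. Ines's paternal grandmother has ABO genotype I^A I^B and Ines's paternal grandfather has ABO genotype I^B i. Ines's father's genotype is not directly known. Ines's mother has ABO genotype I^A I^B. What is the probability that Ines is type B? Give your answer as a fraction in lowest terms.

3/8

Ines's father's ABO genotype from I^A I^B × I^B i: 1/4 I^A I^B, 1/4 I^A i, 1/4 I^B I^B, 1/4 I^B i.
Crossing each possibility with the mother I^A I^B and summing P(type B): 1/4·1/4 + 1/4·1/4 + 1/4·1/2 + 1/4·1/2 = 3/8.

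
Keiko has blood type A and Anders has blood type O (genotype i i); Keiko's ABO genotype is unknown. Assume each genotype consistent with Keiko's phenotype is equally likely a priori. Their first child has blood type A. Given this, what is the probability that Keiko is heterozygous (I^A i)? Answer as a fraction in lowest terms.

Possible genotypes: Keiko ∈ {I^A I^A, I^A i}; Anders ∈ {i i}.
Weight each parental genotype pair by prior × P(type-A child):
  I^A I^A × i i: posterior weight 2/3.
  I^A i × i i: posterior weight 1/3.
Sum the posterior weight over pairs where Keiko is I^A i: 1/3.

1/3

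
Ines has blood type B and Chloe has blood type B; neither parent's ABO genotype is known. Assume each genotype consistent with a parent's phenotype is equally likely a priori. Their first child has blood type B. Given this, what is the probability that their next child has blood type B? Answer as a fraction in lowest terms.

Possible genotypes: Ines ∈ {I^B I^B, I^B i}; Chloe ∈ {I^B I^B, I^B i}.
Weight each parental genotype pair by prior × P(type-B child):
  I^B I^B × I^B I^B: posterior weight 4/15; P(next child type B) = 1.
  I^B I^B × I^B i: posterior weight 4/15; P(next child type B) = 1.
  I^B i × I^B I^B: posterior weight 4/15; P(next child type B) = 1.
  I^B i × I^B i: posterior weight 1/5; P(next child type B) = 3/4.
Weighted sum = 19/20.

19/20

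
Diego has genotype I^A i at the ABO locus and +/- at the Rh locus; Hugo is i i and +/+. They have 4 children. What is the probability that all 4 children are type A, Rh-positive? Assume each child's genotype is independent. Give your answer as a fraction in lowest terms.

ABO cross I^A i × i i → 1/2 O, 1/2 A.
Rh cross +/- × +/+ → 1 Rh+; so P(type A, Rh-positive) = 1/2 × 1 = 1/2 per child.
All 4 independent: (1/2)^4 = 1/16.

1/16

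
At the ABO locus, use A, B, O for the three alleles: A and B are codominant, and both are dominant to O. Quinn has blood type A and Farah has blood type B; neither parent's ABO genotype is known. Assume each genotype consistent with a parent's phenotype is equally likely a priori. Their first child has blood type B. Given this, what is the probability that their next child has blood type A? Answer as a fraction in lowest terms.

1/12

Possible genotypes: Quinn ∈ {AA, AO}; Farah ∈ {BB, BO}.
Weight each parental genotype pair by prior × P(type-B child):
  AO × BB: posterior weight 2/3; P(next child type A) = 0.
  AO × BO: posterior weight 1/3; P(next child type A) = 1/4.
Weighted sum = 1/12.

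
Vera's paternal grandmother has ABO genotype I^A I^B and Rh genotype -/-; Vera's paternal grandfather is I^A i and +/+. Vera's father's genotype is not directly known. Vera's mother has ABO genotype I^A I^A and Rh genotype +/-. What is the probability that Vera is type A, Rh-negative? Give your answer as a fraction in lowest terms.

Vera's father's ABO genotype from I^A I^B × I^A i: 1/4 I^A I^A, 1/4 I^A I^B, 1/4 I^A i, 1/4 I^B i.
Crossing each possibility with the mother I^A I^A and summing P(type A): 1/4·1 + 1/4·1/2 + 1/4·1 + 1/4·1/2 = 3/4.
Similarly for Rh via the father's Rh distribution: P(Rh-) = 1/4.
Independent loci: 3/4 × 1/4 = 3/16.

3/16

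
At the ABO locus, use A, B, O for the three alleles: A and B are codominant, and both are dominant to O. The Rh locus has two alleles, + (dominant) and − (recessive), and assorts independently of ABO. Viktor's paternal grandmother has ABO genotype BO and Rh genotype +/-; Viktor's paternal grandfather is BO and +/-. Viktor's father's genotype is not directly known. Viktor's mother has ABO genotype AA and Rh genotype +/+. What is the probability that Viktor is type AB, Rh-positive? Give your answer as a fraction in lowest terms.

1/2

Viktor's father's ABO genotype from BO × BO: 1/4 BB, 1/2 BO, 1/4 OO.
Crossing each possibility with the mother AA and summing P(type AB): 1/4·1 + 1/2·1/2 + 1/4·0 = 1/2.
Similarly for Rh via the father's Rh distribution: P(Rh+) = 1.
Independent loci: 1/2 × 1 = 1/2.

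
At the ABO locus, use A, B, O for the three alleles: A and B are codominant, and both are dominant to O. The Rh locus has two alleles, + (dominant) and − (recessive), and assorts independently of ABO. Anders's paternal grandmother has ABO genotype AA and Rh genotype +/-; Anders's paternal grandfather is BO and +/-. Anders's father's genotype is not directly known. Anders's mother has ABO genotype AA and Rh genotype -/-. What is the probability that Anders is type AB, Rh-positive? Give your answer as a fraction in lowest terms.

1/8

Anders's father's ABO genotype from AA × BO: 1/2 AB, 1/2 AO.
Crossing each possibility with the mother AA and summing P(type AB): 1/2·1/2 + 1/2·0 = 1/4.
Similarly for Rh via the father's Rh distribution: P(Rh+) = 1/2.
Independent loci: 1/4 × 1/2 = 1/8.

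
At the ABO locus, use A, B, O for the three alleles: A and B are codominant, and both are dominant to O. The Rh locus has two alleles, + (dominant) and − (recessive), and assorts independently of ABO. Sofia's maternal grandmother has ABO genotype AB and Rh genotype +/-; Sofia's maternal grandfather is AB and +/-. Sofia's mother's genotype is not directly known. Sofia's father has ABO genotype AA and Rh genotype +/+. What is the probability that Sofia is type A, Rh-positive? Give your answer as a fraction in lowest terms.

1/2

Sofia's mother's ABO genotype from AB × AB: 1/4 AA, 1/2 AB, 1/4 BB.
Crossing each possibility with the father AA and summing P(type A): 1/4·1 + 1/2·1/2 + 1/4·0 = 1/2.
Similarly for Rh via the mother's Rh distribution: P(Rh+) = 1.
Independent loci: 1/2 × 1 = 1/2.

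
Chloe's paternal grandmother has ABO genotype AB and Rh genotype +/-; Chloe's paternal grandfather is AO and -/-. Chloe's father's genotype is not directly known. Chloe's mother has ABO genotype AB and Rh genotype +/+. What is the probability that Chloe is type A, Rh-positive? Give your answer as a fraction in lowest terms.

3/8

Chloe's father's ABO genotype from AB × AO: 1/4 AA, 1/4 AB, 1/4 AO, 1/4 BO.
Crossing each possibility with the mother AB and summing P(type A): 1/4·1/2 + 1/4·1/4 + 1/4·1/2 + 1/4·1/4 = 3/8.
Similarly for Rh via the father's Rh distribution: P(Rh+) = 1.
Independent loci: 3/8 × 1 = 3/8.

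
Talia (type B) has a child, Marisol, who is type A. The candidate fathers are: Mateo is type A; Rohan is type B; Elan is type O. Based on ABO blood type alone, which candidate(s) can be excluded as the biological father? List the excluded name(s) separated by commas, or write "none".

A candidate is excluded only if no genotype consistent with his phenotype could produce a type A child with a type B mother.
Rohan (type B): no genotype consistent with that phenotype can produce a type-A child with a type-B mother.
Elan (type O): no genotype consistent with that phenotype can produce a type-A child with a type-B mother.

Rohan, Elan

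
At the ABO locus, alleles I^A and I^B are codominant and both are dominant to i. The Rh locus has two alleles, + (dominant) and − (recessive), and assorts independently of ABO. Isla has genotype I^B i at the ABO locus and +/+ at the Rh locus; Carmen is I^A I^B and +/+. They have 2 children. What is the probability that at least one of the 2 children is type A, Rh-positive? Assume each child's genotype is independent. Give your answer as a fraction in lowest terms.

ABO cross I^B i × I^A I^B → 1/4 A, 1/2 B, 1/4 AB.
Rh cross +/+ × +/+ → 1 Rh+; so P(type A, Rh-positive) = 1/4 × 1 = 1/4 per child.
P(none) = (3/4)^2 = 9/16; P(at least one) = 1 − 9/16 = 7/16.

7/16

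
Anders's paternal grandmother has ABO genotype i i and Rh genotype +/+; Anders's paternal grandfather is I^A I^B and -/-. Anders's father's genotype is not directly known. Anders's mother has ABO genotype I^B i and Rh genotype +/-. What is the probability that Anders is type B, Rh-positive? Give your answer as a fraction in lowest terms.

3/8

Anders's father's ABO genotype from i i × I^A I^B: 1/2 I^A i, 1/2 I^B i.
Crossing each possibility with the mother I^B i and summing P(type B): 1/2·1/4 + 1/2·3/4 = 1/2.
Similarly for Rh via the father's Rh distribution: P(Rh+) = 3/4.
Independent loci: 1/2 × 3/4 = 3/8.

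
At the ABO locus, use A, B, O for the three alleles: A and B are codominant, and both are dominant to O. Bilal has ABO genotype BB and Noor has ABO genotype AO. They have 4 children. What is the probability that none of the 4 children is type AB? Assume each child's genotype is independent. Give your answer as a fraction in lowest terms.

1/16

ABO cross BB × AO → 1/2 B, 1/2 AB.
So P(type AB) = 1/2 per child.
P(not type AB) = 1/2 for one child; (1/2)^4 = 1/16.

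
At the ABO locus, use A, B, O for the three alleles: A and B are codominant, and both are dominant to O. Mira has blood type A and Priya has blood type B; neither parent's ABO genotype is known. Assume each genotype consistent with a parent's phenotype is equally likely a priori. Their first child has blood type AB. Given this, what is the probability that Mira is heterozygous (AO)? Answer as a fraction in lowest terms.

Possible genotypes: Mira ∈ {AA, AO}; Priya ∈ {BB, BO}.
Weight each parental genotype pair by prior × P(type-AB child):
  AA × BB: posterior weight 4/9.
  AA × BO: posterior weight 2/9.
  AO × BB: posterior weight 2/9.
  AO × BO: posterior weight 1/9.
Sum the posterior weight over pairs where Mira is AO: 1/3.

1/3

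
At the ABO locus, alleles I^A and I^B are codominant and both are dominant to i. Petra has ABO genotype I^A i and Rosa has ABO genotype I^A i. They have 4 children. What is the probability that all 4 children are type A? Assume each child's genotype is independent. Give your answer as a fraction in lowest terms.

81/256

ABO cross I^A i × I^A i → 1/4 O, 3/4 A.
So P(type A) = 3/4 per child.
All 4 independent: (3/4)^4 = 81/256.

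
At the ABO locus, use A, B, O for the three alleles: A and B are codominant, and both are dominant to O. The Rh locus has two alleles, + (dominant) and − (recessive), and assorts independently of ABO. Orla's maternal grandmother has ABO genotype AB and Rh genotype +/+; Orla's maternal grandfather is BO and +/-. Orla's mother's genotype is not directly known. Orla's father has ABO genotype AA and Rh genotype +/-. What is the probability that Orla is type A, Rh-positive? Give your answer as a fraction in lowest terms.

Orla's mother's ABO genotype from AB × BO: 1/4 AB, 1/4 AO, 1/4 BB, 1/4 BO.
Crossing each possibility with the father AA and summing P(type A): 1/4·1/2 + 1/4·1 + 1/4·0 + 1/4·1/2 = 1/2.
Similarly for Rh via the mother's Rh distribution: P(Rh+) = 7/8.
Independent loci: 1/2 × 7/8 = 7/16.

7/16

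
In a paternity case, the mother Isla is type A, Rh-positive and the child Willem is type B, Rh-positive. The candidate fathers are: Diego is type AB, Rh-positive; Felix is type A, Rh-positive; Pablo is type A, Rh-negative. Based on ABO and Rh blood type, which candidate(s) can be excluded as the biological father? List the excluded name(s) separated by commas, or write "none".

A candidate is excluded only if no genotype consistent with his phenotype could produce a type B, Rh-positive child with a type A, Rh-positive mother.
Felix (type A, Rh+): no genotype consistent with that phenotype can produce a type-B Rh+ child with a type-A mother.
Pablo (type A, Rh-): no genotype consistent with that phenotype can produce a type-B Rh+ child with a type-A mother.

Felix, Pablo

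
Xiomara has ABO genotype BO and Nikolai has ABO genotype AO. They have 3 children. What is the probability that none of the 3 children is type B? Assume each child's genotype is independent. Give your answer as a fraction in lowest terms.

27/64

ABO cross BO × AO → 1/4 O, 1/4 A, 1/4 B, 1/4 AB.
So P(type B) = 1/4 per child.
P(not type B) = 3/4 for one child; (3/4)^3 = 27/64.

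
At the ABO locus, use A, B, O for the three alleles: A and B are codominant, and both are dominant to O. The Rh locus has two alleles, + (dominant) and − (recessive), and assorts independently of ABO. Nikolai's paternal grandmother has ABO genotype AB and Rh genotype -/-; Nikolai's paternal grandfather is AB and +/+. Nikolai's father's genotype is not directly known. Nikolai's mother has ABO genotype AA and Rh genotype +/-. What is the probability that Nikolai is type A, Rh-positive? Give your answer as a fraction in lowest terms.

Nikolai's father's ABO genotype from AB × AB: 1/4 AA, 1/2 AB, 1/4 BB.
Crossing each possibility with the mother AA and summing P(type A): 1/4·1 + 1/2·1/2 + 1/4·0 = 1/2.
Similarly for Rh via the father's Rh distribution: P(Rh+) = 3/4.
Independent loci: 1/2 × 3/4 = 3/8.

3/8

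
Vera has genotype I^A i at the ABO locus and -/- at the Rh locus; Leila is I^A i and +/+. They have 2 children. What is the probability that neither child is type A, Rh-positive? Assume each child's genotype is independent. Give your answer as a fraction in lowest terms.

ABO cross I^A i × I^A i → 1/4 O, 3/4 A.
Rh cross -/- × +/+ → 1 Rh+; so P(type A, Rh-positive) = 3/4 × 1 = 3/4 per child.
P(not type A, Rh-positive) = 1/4 for one child; (1/4)^2 = 1/16.

1/16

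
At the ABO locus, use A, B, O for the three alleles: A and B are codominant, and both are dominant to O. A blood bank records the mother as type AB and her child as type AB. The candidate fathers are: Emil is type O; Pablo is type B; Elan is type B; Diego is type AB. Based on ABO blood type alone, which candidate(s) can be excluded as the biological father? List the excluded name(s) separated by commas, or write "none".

Emil

A candidate is excluded only if no genotype consistent with his phenotype could produce a type AB child with a type AB mother.
Emil (type O): no genotype consistent with that phenotype can produce a type-AB child with a type-AB mother.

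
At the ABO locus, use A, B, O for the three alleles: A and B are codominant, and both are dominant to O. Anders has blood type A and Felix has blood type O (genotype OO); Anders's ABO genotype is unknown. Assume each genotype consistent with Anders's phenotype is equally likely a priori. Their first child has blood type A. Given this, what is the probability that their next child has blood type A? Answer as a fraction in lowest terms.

5/6

Possible genotypes: Anders ∈ {AA, AO}; Felix ∈ {OO}.
Weight each parental genotype pair by prior × P(type-A child):
  AA × OO: posterior weight 2/3; P(next child type A) = 1.
  AO × OO: posterior weight 1/3; P(next child type A) = 1/2.
Weighted sum = 5/6.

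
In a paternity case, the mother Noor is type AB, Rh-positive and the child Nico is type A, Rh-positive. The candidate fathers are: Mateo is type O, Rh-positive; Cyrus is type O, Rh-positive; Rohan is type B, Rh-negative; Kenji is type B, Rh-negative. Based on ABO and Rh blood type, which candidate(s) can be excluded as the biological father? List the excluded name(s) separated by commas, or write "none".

none

A candidate is excluded only if no genotype consistent with his phenotype could produce a type A, Rh-positive child with a type AB, Rh-positive mother.
Every candidate has at least one consistent genotype combination, so none can be excluded.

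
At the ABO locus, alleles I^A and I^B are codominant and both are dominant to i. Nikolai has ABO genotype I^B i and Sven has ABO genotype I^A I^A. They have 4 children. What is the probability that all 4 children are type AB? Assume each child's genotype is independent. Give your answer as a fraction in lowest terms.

1/16

ABO cross I^B i × I^A I^A → 1/2 A, 1/2 AB.
So P(type AB) = 1/2 per child.
All 4 independent: (1/2)^4 = 1/16.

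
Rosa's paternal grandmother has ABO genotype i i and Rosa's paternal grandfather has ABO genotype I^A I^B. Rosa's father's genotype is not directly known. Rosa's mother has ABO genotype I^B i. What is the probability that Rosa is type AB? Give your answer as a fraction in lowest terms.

Rosa's father's ABO genotype from i i × I^A I^B: 1/2 I^A i, 1/2 I^B i.
Crossing each possibility with the mother I^B i and summing P(type AB): 1/2·1/4 + 1/2·0 = 1/8.

1/8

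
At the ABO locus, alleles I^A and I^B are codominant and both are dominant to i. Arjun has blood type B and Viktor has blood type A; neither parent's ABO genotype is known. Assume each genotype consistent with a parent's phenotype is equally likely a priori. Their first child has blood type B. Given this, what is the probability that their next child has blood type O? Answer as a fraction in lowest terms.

Possible genotypes: Arjun ∈ {I^B I^B, I^B i}; Viktor ∈ {I^A I^A, I^A i}.
Weight each parental genotype pair by prior × P(type-B child):
  I^B I^B × I^A i: posterior weight 2/3; P(next child type O) = 0.
  I^B i × I^A i: posterior weight 1/3; P(next child type O) = 1/4.
Weighted sum = 1/12.

1/12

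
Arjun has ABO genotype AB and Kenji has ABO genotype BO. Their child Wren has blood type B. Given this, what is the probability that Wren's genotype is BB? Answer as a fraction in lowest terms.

Cross AB × BO → 1/4 AB, 1/4 AO, 1/4 BB, 1/4 BO.
Type-B genotypes among offspring: BB (1/4), BO (1/4); total 1/2.
P(BB | type B) = (1/4) / (1/2) = 1/2.

1/2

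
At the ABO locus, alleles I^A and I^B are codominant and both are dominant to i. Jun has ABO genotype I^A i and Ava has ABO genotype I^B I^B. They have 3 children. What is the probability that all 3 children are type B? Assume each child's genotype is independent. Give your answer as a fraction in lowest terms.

1/8

ABO cross I^A i × I^B I^B → 1/2 B, 1/2 AB.
So P(type B) = 1/2 per child.
All 3 independent: (1/2)^3 = 1/8.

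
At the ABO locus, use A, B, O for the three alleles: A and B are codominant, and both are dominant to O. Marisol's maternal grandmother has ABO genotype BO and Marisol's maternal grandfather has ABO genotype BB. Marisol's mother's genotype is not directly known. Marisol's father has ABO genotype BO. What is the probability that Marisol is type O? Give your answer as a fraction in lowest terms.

1/8

Marisol's mother's ABO genotype from BO × BB: 1/2 BB, 1/2 BO.
Crossing each possibility with the father BO and summing P(type O): 1/2·0 + 1/2·1/4 = 1/8.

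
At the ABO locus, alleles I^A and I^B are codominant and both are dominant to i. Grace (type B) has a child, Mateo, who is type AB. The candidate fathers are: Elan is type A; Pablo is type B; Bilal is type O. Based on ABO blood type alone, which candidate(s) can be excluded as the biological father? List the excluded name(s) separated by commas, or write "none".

A candidate is excluded only if no genotype consistent with his phenotype could produce a type AB child with a type B mother.
Pablo (type B): no genotype consistent with that phenotype can produce a type-AB child with a type-B mother.
Bilal (type O): no genotype consistent with that phenotype can produce a type-AB child with a type-B mother.

Pablo, Bilal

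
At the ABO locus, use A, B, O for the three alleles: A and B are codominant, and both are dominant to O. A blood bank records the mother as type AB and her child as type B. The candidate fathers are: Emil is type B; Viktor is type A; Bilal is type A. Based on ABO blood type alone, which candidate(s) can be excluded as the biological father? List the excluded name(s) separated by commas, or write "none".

none

A candidate is excluded only if no genotype consistent with his phenotype could produce a type B child with a type AB mother.
Every candidate has at least one consistent genotype combination, so none can be excluded.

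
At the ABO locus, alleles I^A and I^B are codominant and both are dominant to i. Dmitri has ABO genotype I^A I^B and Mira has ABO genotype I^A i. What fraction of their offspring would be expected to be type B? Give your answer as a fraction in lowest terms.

ABO cross I^A I^B × I^A i → offspring phenotypes: 1/2 A, 1/4 B, 1/4 AB.
So P(type B) = 1/4.

1/4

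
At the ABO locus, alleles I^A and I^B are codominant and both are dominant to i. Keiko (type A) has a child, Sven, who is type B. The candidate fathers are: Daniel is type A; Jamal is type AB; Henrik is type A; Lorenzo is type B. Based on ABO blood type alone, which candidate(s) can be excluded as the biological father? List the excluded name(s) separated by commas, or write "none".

A candidate is excluded only if no genotype consistent with his phenotype could produce a type B child with a type A mother.
Daniel (type A): no genotype consistent with that phenotype can produce a type-B child with a type-A mother.
Henrik (type A): no genotype consistent with that phenotype can produce a type-B child with a type-A mother.

Daniel, Henrik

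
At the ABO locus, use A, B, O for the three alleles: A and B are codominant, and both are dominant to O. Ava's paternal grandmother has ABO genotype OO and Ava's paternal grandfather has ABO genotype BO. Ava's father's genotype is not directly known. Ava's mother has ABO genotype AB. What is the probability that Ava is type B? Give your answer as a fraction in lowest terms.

1/2

Ava's father's ABO genotype from OO × BO: 1/2 BO, 1/2 OO.
Crossing each possibility with the mother AB and summing P(type B): 1/2·1/2 + 1/2·1/2 = 1/2.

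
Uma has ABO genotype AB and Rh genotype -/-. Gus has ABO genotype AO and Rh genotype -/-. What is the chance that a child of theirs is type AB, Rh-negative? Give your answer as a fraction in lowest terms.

1/4

ABO cross AB × AO → offspring phenotypes: 1/2 A, 1/4 B, 1/4 AB.
Rh cross -/- × -/- → 1 Rh-.
Independent loci: P(type AB, Rh-negative) = 1/4 × 1 = 1/4.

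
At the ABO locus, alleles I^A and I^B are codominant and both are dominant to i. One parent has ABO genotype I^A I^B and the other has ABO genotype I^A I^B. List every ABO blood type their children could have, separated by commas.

A, B, AB

Gametes from I^A I^B × I^A I^B give offspring ABO genotypes I^A I^A, I^A I^B, I^B I^B, i.e. phenotypes A, B, AB.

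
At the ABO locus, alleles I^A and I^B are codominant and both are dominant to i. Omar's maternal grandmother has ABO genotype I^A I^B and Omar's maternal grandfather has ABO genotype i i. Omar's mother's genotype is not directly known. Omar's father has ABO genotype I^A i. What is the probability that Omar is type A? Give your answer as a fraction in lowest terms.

1/2

Omar's mother's ABO genotype from I^A I^B × i i: 1/2 I^A i, 1/2 I^B i.
Crossing each possibility with the father I^A i and summing P(type A): 1/2·3/4 + 1/2·1/4 = 1/2.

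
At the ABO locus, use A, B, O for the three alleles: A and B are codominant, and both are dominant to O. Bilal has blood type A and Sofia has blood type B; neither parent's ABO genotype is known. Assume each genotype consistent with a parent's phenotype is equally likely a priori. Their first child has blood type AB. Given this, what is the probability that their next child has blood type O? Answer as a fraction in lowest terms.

1/36

Possible genotypes: Bilal ∈ {AA, AO}; Sofia ∈ {BB, BO}.
Weight each parental genotype pair by prior × P(type-AB child):
  AA × BB: posterior weight 4/9; P(next child type O) = 0.
  AA × BO: posterior weight 2/9; P(next child type O) = 0.
  AO × BB: posterior weight 2/9; P(next child type O) = 0.
  AO × BO: posterior weight 1/9; P(next child type O) = 1/4.
Weighted sum = 1/36.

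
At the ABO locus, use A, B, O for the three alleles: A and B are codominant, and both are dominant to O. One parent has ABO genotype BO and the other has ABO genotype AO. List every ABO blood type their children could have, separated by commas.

O, A, B, AB

Gametes from BO × AO give offspring ABO genotypes AB, AO, BO, OO, i.e. phenotypes O, A, B, AB.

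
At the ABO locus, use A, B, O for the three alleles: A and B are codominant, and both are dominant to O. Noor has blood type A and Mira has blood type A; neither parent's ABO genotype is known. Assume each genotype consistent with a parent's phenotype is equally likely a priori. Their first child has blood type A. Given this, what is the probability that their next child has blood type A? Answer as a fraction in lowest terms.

Possible genotypes: Noor ∈ {AA, AO}; Mira ∈ {AA, AO}.
Weight each parental genotype pair by prior × P(type-A child):
  AA × AA: posterior weight 4/15; P(next child type A) = 1.
  AA × AO: posterior weight 4/15; P(next child type A) = 1.
  AO × AA: posterior weight 4/15; P(next child type A) = 1.
  AO × AO: posterior weight 1/5; P(next child type A) = 3/4.
Weighted sum = 19/20.

19/20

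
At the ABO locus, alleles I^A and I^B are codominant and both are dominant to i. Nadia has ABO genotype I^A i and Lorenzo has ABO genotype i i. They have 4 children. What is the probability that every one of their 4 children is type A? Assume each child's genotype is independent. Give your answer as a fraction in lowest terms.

ABO cross I^A i × i i → 1/2 O, 1/2 A.
So P(type A) = 1/2 per child.
All 4 independent: (1/2)^4 = 1/16.

1/16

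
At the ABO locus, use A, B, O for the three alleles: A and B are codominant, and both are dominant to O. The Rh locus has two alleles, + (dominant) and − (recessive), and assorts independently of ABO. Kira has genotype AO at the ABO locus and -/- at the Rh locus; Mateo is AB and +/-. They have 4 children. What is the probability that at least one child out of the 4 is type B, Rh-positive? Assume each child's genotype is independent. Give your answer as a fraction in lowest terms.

ABO cross AO × AB → 1/2 A, 1/4 B, 1/4 AB.
Rh cross -/- × +/- → 1/2 Rh+, 1/2 Rh-; so P(type B, Rh-positive) = 1/4 × 1/2 = 1/8 per child.
P(none) = (7/8)^4 = 2401/4096; P(at least one) = 1 − 2401/4096 = 1695/4096.

1695/4096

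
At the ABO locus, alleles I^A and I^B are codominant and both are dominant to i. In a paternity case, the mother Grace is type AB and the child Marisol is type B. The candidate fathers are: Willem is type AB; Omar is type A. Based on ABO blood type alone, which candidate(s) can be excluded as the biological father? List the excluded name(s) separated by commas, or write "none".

none

A candidate is excluded only if no genotype consistent with his phenotype could produce a type B child with a type AB mother.
Every candidate has at least one consistent genotype combination, so none can be excluded.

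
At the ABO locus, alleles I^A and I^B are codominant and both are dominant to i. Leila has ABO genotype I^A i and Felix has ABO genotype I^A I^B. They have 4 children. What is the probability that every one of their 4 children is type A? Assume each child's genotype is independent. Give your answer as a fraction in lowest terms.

ABO cross I^A i × I^A I^B → 1/2 A, 1/4 B, 1/4 AB.
So P(type A) = 1/2 per child.
All 4 independent: (1/2)^4 = 1/16.

1/16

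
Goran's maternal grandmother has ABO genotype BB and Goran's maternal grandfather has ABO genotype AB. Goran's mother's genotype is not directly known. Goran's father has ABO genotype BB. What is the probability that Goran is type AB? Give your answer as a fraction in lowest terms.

Goran's mother's ABO genotype from BB × AB: 1/2 AB, 1/2 BB.
Crossing each possibility with the father BB and summing P(type AB): 1/2·1/2 + 1/2·0 = 1/4.

1/4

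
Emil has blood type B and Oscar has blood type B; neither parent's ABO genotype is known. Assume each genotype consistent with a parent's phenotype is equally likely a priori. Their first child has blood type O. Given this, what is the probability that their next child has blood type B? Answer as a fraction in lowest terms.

Possible genotypes: Emil ∈ {I^B I^B, I^B i}; Oscar ∈ {I^B I^B, I^B i}.
Weight each parental genotype pair by prior × P(type-O child):
  I^B i × I^B i: posterior weight 1; P(next child type B) = 3/4.
Weighted sum = 3/4.

3/4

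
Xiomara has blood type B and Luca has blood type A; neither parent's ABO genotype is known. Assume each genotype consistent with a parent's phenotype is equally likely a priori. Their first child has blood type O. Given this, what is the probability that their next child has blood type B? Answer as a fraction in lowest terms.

1/4

Possible genotypes: Xiomara ∈ {BB, BO}; Luca ∈ {AA, AO}.
Weight each parental genotype pair by prior × P(type-O child):
  BO × AO: posterior weight 1; P(next child type B) = 1/4.
Weighted sum = 1/4.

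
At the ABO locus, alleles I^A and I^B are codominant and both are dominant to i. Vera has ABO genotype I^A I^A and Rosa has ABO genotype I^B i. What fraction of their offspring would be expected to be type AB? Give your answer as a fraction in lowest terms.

ABO cross I^A I^A × I^B i → offspring phenotypes: 1/2 A, 1/2 AB.
So P(type AB) = 1/2.

1/2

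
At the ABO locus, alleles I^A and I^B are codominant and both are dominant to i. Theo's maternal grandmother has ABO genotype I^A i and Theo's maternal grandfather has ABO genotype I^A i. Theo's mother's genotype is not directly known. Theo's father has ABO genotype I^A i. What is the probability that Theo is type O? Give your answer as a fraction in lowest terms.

Theo's mother's ABO genotype from I^A i × I^A i: 1/4 I^A I^A, 1/2 I^A i, 1/4 i i.
Crossing each possibility with the father I^A i and summing P(type O): 1/4·0 + 1/2·1/4 + 1/4·1/2 = 1/4.

1/4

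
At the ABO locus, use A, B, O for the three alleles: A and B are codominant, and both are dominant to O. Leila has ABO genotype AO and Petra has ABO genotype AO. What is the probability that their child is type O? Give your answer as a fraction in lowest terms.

ABO cross AO × AO → offspring phenotypes: 1/4 O, 3/4 A.
So P(type O) = 1/4.

1/4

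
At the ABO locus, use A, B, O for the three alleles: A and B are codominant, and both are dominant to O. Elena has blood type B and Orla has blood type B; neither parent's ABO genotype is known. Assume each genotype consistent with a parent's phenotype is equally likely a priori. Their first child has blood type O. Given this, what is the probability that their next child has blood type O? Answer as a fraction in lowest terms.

Possible genotypes: Elena ∈ {BB, BO}; Orla ∈ {BB, BO}.
Weight each parental genotype pair by prior × P(type-O child):
  BO × BO: posterior weight 1; P(next child type O) = 1/4.
Weighted sum = 1/4.

1/4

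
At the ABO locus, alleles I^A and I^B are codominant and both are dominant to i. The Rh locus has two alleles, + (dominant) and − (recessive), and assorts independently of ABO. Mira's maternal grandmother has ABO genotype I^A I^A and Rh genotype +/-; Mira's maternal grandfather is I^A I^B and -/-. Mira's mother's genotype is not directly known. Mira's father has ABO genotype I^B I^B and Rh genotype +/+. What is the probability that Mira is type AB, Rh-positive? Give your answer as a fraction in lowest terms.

Mira's mother's ABO genotype from I^A I^A × I^A I^B: 1/2 I^A I^A, 1/2 I^A I^B.
Crossing each possibility with the father I^B I^B and summing P(type AB): 1/2·1 + 1/2·1/2 = 3/4.
Similarly for Rh via the mother's Rh distribution: P(Rh+) = 1.
Independent loci: 3/4 × 1 = 3/4.

3/4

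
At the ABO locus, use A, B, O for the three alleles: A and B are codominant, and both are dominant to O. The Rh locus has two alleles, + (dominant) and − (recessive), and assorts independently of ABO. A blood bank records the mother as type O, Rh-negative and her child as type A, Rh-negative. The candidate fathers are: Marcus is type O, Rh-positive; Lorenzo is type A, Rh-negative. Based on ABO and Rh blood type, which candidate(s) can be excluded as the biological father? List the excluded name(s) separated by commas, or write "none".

A candidate is excluded only if no genotype consistent with his phenotype could produce a type A, Rh-negative child with a type O, Rh-negative mother.
Marcus (type O, Rh+): no genotype consistent with that phenotype can produce a type-A Rh- child with a type-O mother.

Marcus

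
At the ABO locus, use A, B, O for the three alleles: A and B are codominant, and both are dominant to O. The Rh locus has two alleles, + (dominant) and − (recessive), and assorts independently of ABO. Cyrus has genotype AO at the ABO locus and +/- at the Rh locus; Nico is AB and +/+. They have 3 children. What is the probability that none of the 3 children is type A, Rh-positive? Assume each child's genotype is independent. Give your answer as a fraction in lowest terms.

1/8

ABO cross AO × AB → 1/2 A, 1/4 B, 1/4 AB.
Rh cross +/- × +/+ → 1 Rh+; so P(type A, Rh-positive) = 1/2 × 1 = 1/2 per child.
P(not type A, Rh-positive) = 1/2 for one child; (1/2)^3 = 1/8.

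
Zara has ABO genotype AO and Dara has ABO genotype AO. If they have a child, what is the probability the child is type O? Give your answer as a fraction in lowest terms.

ABO cross AO × AO → offspring phenotypes: 1/4 O, 3/4 A.
So P(type O) = 1/4.

1/4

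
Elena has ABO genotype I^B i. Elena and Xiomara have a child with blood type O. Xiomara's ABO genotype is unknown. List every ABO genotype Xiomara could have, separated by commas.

For each candidate genotype of Xiomara, check whether crossing it with I^B i can produce every observed child phenotype.
  I^A I^A → possible child types {A, AB} ✗
  I^A I^B → possible child types {A, B, AB} ✗
  I^A i → possible child types {O, A, B, AB} ✓
  I^B I^B → possible child types {B} ✗
  I^B i → possible child types {O, B} ✓
  i i → possible child types {O, B} ✓

I^A i, I^B i, i i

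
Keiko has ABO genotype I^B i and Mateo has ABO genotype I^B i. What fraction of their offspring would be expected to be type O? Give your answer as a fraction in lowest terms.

1/4

ABO cross I^B i × I^B i → offspring phenotypes: 1/4 O, 3/4 B.
So P(type O) = 1/4.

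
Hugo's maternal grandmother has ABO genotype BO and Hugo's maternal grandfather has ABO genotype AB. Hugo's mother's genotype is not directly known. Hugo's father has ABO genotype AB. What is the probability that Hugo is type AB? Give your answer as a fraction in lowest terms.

Hugo's mother's ABO genotype from BO × AB: 1/4 AB, 1/4 AO, 1/4 BB, 1/4 BO.
Crossing each possibility with the father AB and summing P(type AB): 1/4·1/2 + 1/4·1/4 + 1/4·1/2 + 1/4·1/4 = 3/8.

3/8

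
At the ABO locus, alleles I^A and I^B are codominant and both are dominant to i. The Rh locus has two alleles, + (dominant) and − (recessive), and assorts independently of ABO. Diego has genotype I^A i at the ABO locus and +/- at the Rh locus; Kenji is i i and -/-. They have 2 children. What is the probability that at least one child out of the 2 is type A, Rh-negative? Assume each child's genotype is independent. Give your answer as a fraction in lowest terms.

7/16

ABO cross I^A i × i i → 1/2 O, 1/2 A.
Rh cross +/- × -/- → 1/2 Rh+, 1/2 Rh-; so P(type A, Rh-negative) = 1/2 × 1/2 = 1/4 per child.
P(none) = (3/4)^2 = 9/16; P(at least one) = 1 − 9/16 = 7/16.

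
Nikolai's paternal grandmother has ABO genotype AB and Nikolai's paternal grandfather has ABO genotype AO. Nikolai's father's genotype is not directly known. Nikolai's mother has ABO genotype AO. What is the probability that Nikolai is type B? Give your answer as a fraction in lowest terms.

Nikolai's father's ABO genotype from AB × AO: 1/4 AA, 1/4 AB, 1/4 AO, 1/4 BO.
Crossing each possibility with the mother AO and summing P(type B): 1/4·0 + 1/4·1/4 + 1/4·0 + 1/4·1/4 = 1/8.

1/8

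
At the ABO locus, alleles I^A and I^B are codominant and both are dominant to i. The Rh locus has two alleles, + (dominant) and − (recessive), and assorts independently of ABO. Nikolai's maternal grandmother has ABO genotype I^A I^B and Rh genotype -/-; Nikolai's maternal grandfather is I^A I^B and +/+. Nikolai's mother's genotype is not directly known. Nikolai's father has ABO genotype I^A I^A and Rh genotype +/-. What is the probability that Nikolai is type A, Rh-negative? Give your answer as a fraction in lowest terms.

Nikolai's mother's ABO genotype from I^A I^B × I^A I^B: 1/4 I^A I^A, 1/2 I^A I^B, 1/4 I^B I^B.
Crossing each possibility with the father I^A I^A and summing P(type A): 1/4·1 + 1/2·1/2 + 1/4·0 = 1/2.
Similarly for Rh via the mother's Rh distribution: P(Rh-) = 1/4.
Independent loci: 1/2 × 1/4 = 1/8.

1/8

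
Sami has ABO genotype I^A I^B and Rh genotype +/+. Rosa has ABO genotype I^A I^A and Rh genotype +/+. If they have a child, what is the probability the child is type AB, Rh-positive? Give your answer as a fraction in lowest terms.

ABO cross I^A I^B × I^A I^A → offspring phenotypes: 1/2 A, 1/2 AB.
Rh cross +/+ × +/+ → 1 Rh+.
Independent loci: P(type AB, Rh-positive) = 1/2 × 1 = 1/2.

1/2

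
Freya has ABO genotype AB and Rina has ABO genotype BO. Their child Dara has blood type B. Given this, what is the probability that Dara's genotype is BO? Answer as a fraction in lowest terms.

Cross AB × BO → 1/4 AB, 1/4 AO, 1/4 BB, 1/4 BO.
Type-B genotypes among offspring: BB (1/4), BO (1/4); total 1/2.
P(BO | type B) = (1/4) / (1/2) = 1/2.

1/2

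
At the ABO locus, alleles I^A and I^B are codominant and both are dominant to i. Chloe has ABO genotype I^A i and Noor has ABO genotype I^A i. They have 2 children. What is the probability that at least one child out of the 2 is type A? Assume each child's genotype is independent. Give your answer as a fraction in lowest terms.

ABO cross I^A i × I^A i → 1/4 O, 3/4 A.
So P(type A) = 3/4 per child.
P(none) = (1/4)^2 = 1/16; P(at least one) = 1 − 1/16 = 15/16.

15/16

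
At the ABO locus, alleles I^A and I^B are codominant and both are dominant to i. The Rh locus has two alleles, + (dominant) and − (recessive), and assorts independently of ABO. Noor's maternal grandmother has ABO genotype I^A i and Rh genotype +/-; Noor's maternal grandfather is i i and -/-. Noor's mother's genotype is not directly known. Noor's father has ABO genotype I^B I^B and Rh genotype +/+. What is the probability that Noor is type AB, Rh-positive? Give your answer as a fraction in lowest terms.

1/4

Noor's mother's ABO genotype from I^A i × i i: 1/2 I^A i, 1/2 i i.
Crossing each possibility with the father I^B I^B and summing P(type AB): 1/2·1/2 + 1/2·0 = 1/4.
Similarly for Rh via the mother's Rh distribution: P(Rh+) = 1.
Independent loci: 1/4 × 1 = 1/4.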